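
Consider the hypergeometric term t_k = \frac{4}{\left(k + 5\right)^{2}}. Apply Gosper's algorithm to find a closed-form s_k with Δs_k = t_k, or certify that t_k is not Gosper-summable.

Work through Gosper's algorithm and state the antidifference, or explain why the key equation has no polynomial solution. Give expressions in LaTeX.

r(k) = (k + 5)**2/(k + 6)**2 after simplifying.
Normal form (A,B,C) = (k**2 + 10*k + 25, k**2 + 12*k + 36, 1).
Key eq: (k**2 + 10*k + 25)·f(k+1) = (k**2 + 10*k + 25)·f(k) + (1).
Degrees (2,2,0) ⇒ d ≤ 0.
f = c0 ⇒ A·f(k+1) − B(k−1)·f(k) − C = -1. The system {-1 = 0} is inconsistent; no antidifference.

no hypergeometric antidifference exists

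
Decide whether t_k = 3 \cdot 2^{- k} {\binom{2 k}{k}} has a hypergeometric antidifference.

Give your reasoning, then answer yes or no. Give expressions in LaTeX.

The ratio is (2*k + 1)/(k + 1).
So A=2*k + 1 and B=k + 1, with C=1.
Key eq: (2*k + 1)·f(k+1) = (k)·f(k) + (1).
deg f ≤ -1 (via 1,1,0).
Bound -1 < 0, so the key equation has no polynomial solution.

No — key equation has no polynomial f.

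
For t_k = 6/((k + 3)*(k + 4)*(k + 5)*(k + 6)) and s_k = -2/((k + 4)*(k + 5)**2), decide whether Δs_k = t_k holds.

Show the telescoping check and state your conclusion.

s_(k+1) = -2/((k + 5)*(k + 6)**2)
s_(k+1) − s_k = 2*(3*k + 16)/(k**5 + 26*k**4 + 269*k**3 + 1384*k**2 + 3540*k + 3600)
(s_(k+1) − s_k) − t_k = 4*(-4*k - 21)/(k**6 + 29*k**5 + 347*k**4 + 2191*k**3 + 7692*k**2 + 14220*k + 10800)

Invalid: residual 4*(-4*k - 21)/(k**6 + 29*k**5 + 347*k**4 + 2191*k**3 + 7692*k**2 + 14220*k + 10800) ≠ 0.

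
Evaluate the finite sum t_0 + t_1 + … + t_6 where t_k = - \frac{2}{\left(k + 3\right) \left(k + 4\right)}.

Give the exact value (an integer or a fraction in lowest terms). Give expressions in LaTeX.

Σ = -7/15

Step 1: r(k) = (k + 3)/(k + 5).
So A=k + 3 and B=k + 5, with C=1.
Set up (k + 3)·f(k+1) − (k + 4)·f(k) − (1) = 0.
Degrees (1,1,0) ⇒ d ≤ 1.
Match coefficients ⇒ f(k) = k/3.
Then R = B(k−1)f/C = k*(k + 4)/3, so s_k = R(k)·t_k = -2*k/(3*k + 9).
s_(k+1) − s_k = -2/(k**2 + 7*k + 12) = t_k.
Evaluate s at k=7 and k=0: -7/15 and 0; difference -7/15.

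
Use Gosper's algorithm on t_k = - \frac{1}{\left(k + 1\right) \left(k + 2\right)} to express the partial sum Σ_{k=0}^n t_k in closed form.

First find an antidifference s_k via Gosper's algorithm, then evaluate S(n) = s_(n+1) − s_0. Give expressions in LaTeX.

S(n) = \frac{- n - 1}{n + 2}

r(k) = (k + 1)/(k + 3) after simplifying.
Normal form (A,B,C) = (k + 1, k + 3, 1).
Set up (k + 1)·f(k+1) − (k + 2)·f(k) − (1) = 0.
deg f ≤ 1 (via 1,1,0).
A polynomial solution: f(k) = k.
Then R = B(k−1)f/C = k*(k + 2), so s_k = R(k)·t_k = -k/(k + 1).
Verify: -1/(k**2 + 3*k + 2) matches t_k.
Telescope: S(n) = s_(n+1) − s_(0) = (-n - 1)/(n + 2) − (0) = (-n - 1)/(n + 2).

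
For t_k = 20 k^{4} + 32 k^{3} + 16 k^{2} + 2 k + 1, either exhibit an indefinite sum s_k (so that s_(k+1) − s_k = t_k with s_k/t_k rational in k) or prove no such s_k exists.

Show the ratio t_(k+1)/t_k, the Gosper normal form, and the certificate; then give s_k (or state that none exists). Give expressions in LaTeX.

The ratio is (20*k**4 + 112*k**3 + 232*k**2 + 210*k + 71)/(20*k**4 + 32*k**3 + 16*k**2 + 2*k + 1).
Take A(k)=1, B(k)=1, C(k)=k**4 + 8*k**3/5 + 4*k**2/5 + k/10 + 1/20.
Need (1)·f(k+1) − (1)·f(k) = k**4 + 8*k**3/5 + 4*k**2/5 + k/10 + 1/20.
Degrees (0,0,4) ⇒ d ≤ 5.
Match coefficients ⇒ f(k) = k*(4*k**4 - 2*k**3 - 4*k**2 + k + 2)/20.
Then R = B(k−1)f/C = k*(4*k**4 - 2*k**3 - 4*k**2 + k + 2)/(20*k**4 + 32*k**3 + 16*k**2 + 2*k + 1), so s_k = R(k)·t_k = k*(4*k**4 - 2*k**3 - 4*k**2 + k + 2).
s_(k+1) − s_k = 20*k**4 + 32*k**3 + 16*k**2 + 2*k + 1 = t_k.

s_k = k \left(4 k^{4} - 2 k^{3} - 4 k^{2} + k + 2\right)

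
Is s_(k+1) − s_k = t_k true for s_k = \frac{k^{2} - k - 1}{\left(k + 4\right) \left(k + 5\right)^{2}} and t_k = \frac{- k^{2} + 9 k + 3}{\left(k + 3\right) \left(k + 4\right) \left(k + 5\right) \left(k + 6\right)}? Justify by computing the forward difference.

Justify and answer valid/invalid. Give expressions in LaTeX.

Invalid: residual \frac{2 \left(2 k^{3} + k^{2} - 55 k - 21\right)}{k^{6} + 29 k^{5} + 347 k^{4} + 2191 k^{3} + 7692 k^{2} + 14220 k + 10800} ≠ 0.

s_(k+1) = (-k + (k + 1)**2 - 2)/((k + 5)*(k + 6)**2)
s_(k+1) − s_k = (-k**3 + 5*k**2 + 59*k + 16)/(k**5 + 26*k**4 + 269*k**3 + 1384*k**2 + 3540*k + 3600)
(s_(k+1) − s_k) − t_k = 2*(2*k**3 + k**2 - 55*k - 21)/(k**6 + 29*k**5 + 347*k**4 + 2191*k**3 + 7692*k**2 + 14220*k + 10800)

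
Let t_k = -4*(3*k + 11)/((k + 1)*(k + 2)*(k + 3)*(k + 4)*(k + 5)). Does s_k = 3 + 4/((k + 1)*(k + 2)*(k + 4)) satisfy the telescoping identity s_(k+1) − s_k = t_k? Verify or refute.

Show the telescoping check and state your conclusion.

s_(k+1) = 3 + 4/((k + 2)*(k + 3)*(k + 5))
s_(k+1) − s_k = 4*(-3*k - 11)/(k**5 + 15*k**4 + 85*k**3 + 225*k**2 + 274*k + 120)
(s_(k+1) − s_k) − t_k = 0

Valid: the claim telescopes to t_k.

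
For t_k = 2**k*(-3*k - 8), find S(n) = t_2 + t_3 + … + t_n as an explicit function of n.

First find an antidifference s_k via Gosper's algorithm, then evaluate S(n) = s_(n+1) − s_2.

S(n) = -6*2**n*n - 10*2**n + 32

The ratio is 2*(3*k + 11)/(3*k + 8).
Normal form (A,B,C) = (2, 1, k + 8/3).
Need (2)·f(k+1) − (1)·f(k) = k + 8/3.
Bound: deg f ≤ 1.
Match coefficients ⇒ f(k) = (3*k + 2)/3.
R(k) = B(k−1)·f(k)/C(k) = (3*k + 2)/(3*k + 8); s_k = R·t_k = 2**k*(-3*k - 2).
Verify: 2**k*(-3*k - 8) matches t_k.
Telescope: S(n) = s_(n+1) − s_(2) = 2**(n + 1)*(-3*n - 5) − (-32) = -6*2**n*n - 10*2**n + 32.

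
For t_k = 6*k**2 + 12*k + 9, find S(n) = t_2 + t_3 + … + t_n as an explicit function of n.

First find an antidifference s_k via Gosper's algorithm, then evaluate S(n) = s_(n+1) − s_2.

Ratio r(k) = (2*k**2 + 8*k + 9)/(2*k**2 + 4*k + 3).
Factor: A=1; B=1; C=k**2 + 2*k + 3/2.
Key eq: (1)·f(k+1) = (1)·f(k) + (k**2 + 2*k + 3/2).
d = 3 from the (0,0,2) case.
Coefficient equations give f(k) = k*(2*k**2 + 3*k + 4)/6.
Then R = B(k−1)f/C = k*(2*k**2 + 3*k + 4)/(3*(2*k**2 + 4*k + 3)), so s_k = R(k)·t_k = k*(2*k**2 + 3*k + 4).
Check: Δs_k = 6*k**2 + 12*k + 9. ✓
Evaluate: s_(n+1) = 2*n**3 + 9*n**2 + 16*n + 9; subtract s_(2) = 36 ⇒ S(n) = 2*n**3 + 9*n**2 + 16*n - 27.

S(n) = 2*n**3 + 9*n**2 + 16*n - 27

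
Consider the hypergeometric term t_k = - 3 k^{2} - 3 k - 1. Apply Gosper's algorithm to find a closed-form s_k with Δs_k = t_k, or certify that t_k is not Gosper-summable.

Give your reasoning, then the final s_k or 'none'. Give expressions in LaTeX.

s_k = - k^{3}

t_(k+1)/t_k = (3*k**2 + 9*k + 7)/(3*k**2 + 3*k + 1).
Factor: A=1; B=1; C=k**2 + k + 1/3.
Key eq: (1)·f(k+1) = (1)·f(k) + (k**2 + k + 1/3).
From deg A=0, deg B=0, deg C=2: d=3.
Solve for f: f(k) = k**3/3 (degree 3 ≤ 3).
Get s_k = R·t_k = -k**3 with R(k) = B(k−1)f(k)/C(k) = k**3/(3*k**2 + 3*k + 1).
s_(k+1) − s_k = k**3 - (k + 1)**3 = t_k.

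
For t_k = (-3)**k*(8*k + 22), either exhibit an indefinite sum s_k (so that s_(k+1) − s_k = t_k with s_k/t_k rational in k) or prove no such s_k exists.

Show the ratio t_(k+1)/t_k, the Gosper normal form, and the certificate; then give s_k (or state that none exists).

s_k = -2*(-3)**k*(k + 2)

Compute t_(k+1)/t_k: get 3*(-4*k - 15)/(4*k + 11).
So A=-3 and B=1, with C=k + 11/4.
Set up (-3)·f(k+1) − (1)·f(k) − (k + 11/4) = 0.
deg f ≤ 1 (via 0,0,1).
Match coefficients ⇒ f(k) = -(k + 2)/4.
Then R = B(k−1)f/C = -(k + 2)/(4*k + 11), so s_k = R(k)·t_k = -2*(-3)**k*(k + 2).
Δs = (-3)**k*(8*k + 22), as required.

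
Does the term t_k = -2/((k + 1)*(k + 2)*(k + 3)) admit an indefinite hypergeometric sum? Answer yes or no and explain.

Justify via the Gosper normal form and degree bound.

Compute t_(k+1)/t_k: get (k + 1)/(k + 4).
So A=k + 1 and B=k + 4, with C=1.
Set up (k + 1)·f(k+1) − (k + 3)·f(k) − (1) = 0.
From deg A=1, deg B=1, deg C=0: d=2.
Match coefficients ⇒ f(k) = k*(k + 3)/4.
Certificate R = B(k−1)f/C = k*(k + 3)**2/4 gives s_k = k*(-k - 3)/(2*(k + 1)*(k + 2)).
Δs = -2/(k**3 + 6*k**2 + 11*k + 6), as required.

Yes. s_k = k*(-k - 3)/(2*(k + 1)*(k + 2)).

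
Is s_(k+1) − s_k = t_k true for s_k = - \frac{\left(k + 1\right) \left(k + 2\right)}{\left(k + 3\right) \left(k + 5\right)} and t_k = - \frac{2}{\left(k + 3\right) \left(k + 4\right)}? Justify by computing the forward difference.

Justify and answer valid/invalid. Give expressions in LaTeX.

Invalid: residual \frac{3 \left(- k^{2} - 3 k + 6\right)}{k^{4} + 18 k^{3} + 119 k^{2} + 342 k + 360} ≠ 0.

s_(k+1) = -(k + 2)*(k + 3)/((k + 4)*(k + 6))
s_(k+1) − s_k = (-5*k**2 - 31*k - 42)/(k**4 + 18*k**3 + 119*k**2 + 342*k + 360)
(s_(k+1) − s_k) − t_k = 3*(-k**2 - 3*k + 6)/(k**4 + 18*k**3 + 119*k**2 + 342*k + 360)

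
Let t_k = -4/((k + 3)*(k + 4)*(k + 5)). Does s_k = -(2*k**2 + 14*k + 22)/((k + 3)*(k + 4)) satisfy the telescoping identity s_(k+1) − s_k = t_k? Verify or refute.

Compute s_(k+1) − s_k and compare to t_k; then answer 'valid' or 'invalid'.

s_(k+1) = 2*(-7*k - (k + 1)**2 - 18)/((k + 4)*(k + 5))
s_(k+1) − s_k = -4/(k**3 + 12*k**2 + 47*k + 60)
(s_(k+1) − s_k) − t_k = 0

Valid — Δs_k = t_k.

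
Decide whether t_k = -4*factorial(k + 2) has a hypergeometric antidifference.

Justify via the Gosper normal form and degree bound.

No; the degree bound rules out any f.

t_(k+1)/t_k = k + 3.
Normal form (A,B,C) = (k + 3, 1, 1).
Key eq: (k + 3)·f(k+1) = (1)·f(k) + (1).
deg f ≤ -1 (via 1,0,0).
Negative degree bound (-1): no f exists, t_k not Gosper-summable.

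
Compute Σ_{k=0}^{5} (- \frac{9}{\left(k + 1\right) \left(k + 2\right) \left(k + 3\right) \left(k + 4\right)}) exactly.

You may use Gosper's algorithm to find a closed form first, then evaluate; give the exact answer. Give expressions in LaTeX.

Ratio r(k) = (k + 1)/(k + 5).
Factor: A=k + 1; B=k + 5; C=1.
Solve (k + 1)·f(k+1) − (k + 4)·f(k) = 1.
Bound: deg f ≤ 3.
Match coefficients ⇒ f(k) = k*(k**2 + 6*k + 11)/18.
Certificate R = B(k−1)f/C = k*(k + 4)*(k**2 + 6*k + 11)/18 gives s_k = k*(-k**2 - 6*k - 11)/(2*(k + 1)*(k + 2)*(k + 3)).
Check: Δs_k = -9/(k**4 + 10*k**3 + 35*k**2 + 50*k + 24). ✓
Sum = s_(6) − s_(0); s_(6) = -83/168, s_(0) = 0 ⇒ -83/168.

Σ = -83/168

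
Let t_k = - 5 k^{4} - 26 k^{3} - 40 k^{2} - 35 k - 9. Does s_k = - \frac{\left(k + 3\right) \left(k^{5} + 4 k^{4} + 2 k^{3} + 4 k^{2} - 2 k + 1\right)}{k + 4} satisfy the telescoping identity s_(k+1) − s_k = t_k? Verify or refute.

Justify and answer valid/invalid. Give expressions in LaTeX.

s_(k+1) = (-k**6 - 13*k**5 - 64*k**4 - 156*k**3 - 209*k**2 - 142*k - 40)/(k + 5)
s_(k+1) − s_k = (-5*k**6 - 67*k**5 - 332*k**4 - 773*k**3 - 933*k**2 - 630*k - 145)/(k**2 + 9*k + 20)
(s_(k+1) − s_k) − t_k = (4*k**5 + 42*k**4 + 142*k**3 + 191*k**2 + 151*k + 35)/(k**2 + 9*k + 20)

Invalid: residual \frac{4 k^{5} + 42 k^{4} + 142 k^{3} + 191 k^{2} + 151 k + 35}{k^{2} + 9 k + 20} ≠ 0.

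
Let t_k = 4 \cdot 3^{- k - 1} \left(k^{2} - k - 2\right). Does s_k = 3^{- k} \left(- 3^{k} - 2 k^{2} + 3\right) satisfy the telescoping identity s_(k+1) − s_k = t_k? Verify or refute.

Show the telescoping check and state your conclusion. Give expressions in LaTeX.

valid (s_(k+1) − s_k reduces to t_k)

s_(k+1) = (-3*3**k - 2*(k + 1)**2 + 3)/(3*3**k)
s_(k+1) − s_k = 4*3**(-k - 1)*(k**2 - k - 2)
(s_(k+1) − s_k) − t_k = 0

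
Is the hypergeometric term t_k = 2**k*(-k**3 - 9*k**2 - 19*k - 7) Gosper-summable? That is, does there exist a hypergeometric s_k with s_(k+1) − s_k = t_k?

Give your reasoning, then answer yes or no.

Ratio r(k) = 2*(k**3 + 12*k**2 + 40*k + 36)/(k**3 + 9*k**2 + 19*k + 7).
So A=2 and B=1, with C=k**3 + 9*k**2 + 19*k + 7.
Set up (2)·f(k+1) − (1)·f(k) − (k**3 + 9*k**2 + 19*k + 7) = 0.
d = 3 from the (0,0,3) case.
Solving with deg f ≤ 3: f(k) = k**3 + 3*k**2 + k - 3.
Certificate R = B(k−1)f/C = (k**3 + 3*k**2 + k - 3)/(k**3 + 9*k**2 + 19*k + 7) gives s_k = 2**k*(-k**3 - 3*k**2 - k + 3).
s_(k+1) − s_k = 2**k*(-k**3 - 9*k**2 - 19*k - 7) = t_k.

Yes. s_k = 2**k*(-k**3 - 3*k**2 - k + 3).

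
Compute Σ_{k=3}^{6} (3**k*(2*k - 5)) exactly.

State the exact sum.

Step 1: r(k) = 3*(2*k - 3)/(2*k - 5).
Normal form (A,B,C) = (3, 1, k - 5/2).
Need (3)·f(k+1) − (1)·f(k) = k - 5/2.
Bound: deg f ≤ 1.
Coefficient equations give f(k) = (k - 4)/2.
Get s_k = R·t_k = 3**k*(k - 4) with R(k) = B(k−1)f(k)/C(k) = (k - 4)/(2*k - 5).
Check: Δs_k = 3**k*(2*k - 5). ✓
Sum = s_(7) − s_(3); s_(7) = 6561, s_(3) = -27 ⇒ 6588.

Σ = 6588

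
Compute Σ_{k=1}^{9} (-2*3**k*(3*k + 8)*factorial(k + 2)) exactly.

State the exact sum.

Step 1: r(k) = 3*(k + 3)*(3*k + 11)/(3*k + 8).
Take A(k)=3*k + 9, B(k)=1, C(k)=k + 8/3.
f must satisfy (3*k + 9)·f(k+1) − (1)·f(k) = k + 8/3.
deg f ≤ 0 (via 1,0,1).
Match coefficients ⇒ f(k) = 1/3.
Certificate R = B(k−1)f/C = 1/(3*k + 8) gives s_k = -2*3**k*factorial(k + 2).
s_(k+1) − s_k = -2*3**k*(3*k + 8)*factorial(k + 2) = t_k.
Telescoping: Σ = s_(10) − s_(1) = -56569130956800 − (-36) = -56569130956764.

Σ = -56569130956764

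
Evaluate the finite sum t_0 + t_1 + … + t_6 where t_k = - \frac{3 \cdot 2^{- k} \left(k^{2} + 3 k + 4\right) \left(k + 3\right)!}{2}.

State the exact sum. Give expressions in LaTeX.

Σ = -595350

t_(k+1)/t_k = (k + 4)*(3*k + (k + 1)**2 + 7)/(2*(k**2 + 3*k + 4)).
Normal form (A,B,C) = (k/2 + 2, 1, k**2 + 3*k + 4).
Set up (k/2 + 2)·f(k+1) − (1)·f(k) − (k**2 + 3*k + 4) = 0.
d = 1 from the (1,0,2) case.
Match coefficients ⇒ f(k) = 2*k.
R(k) = B(k−1)·f(k)/C(k) = 2*k/(k**2 + 3*k + 4); s_k = R·t_k = -3*k*factorial(k + 3)/2**k.
Check: Δs_k = -3*(k**2 + 3*k + 4)*factorial(k + 3)/(2*2**k). ✓
Sum = s_(7) − s_(0); s_(7) = -595350, s_(0) = 0 ⇒ -595350.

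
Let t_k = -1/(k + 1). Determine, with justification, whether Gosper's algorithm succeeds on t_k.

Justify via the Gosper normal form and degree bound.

Ratio r(k) = (k + 1)/(k + 2).
So A=k + 1 and B=k + 2, with C=1.
Key eq: (k + 1)·f(k+1) = (k + 1)·f(k) + (1).
Degrees (1,1,0) ⇒ d ≤ 0.
f = c0 ⇒ A·f(k+1) − B(k−1)·f(k) − C = -1. The system {-1 = 0} is inconsistent; no antidifference.

No — key equation has no polynomial f.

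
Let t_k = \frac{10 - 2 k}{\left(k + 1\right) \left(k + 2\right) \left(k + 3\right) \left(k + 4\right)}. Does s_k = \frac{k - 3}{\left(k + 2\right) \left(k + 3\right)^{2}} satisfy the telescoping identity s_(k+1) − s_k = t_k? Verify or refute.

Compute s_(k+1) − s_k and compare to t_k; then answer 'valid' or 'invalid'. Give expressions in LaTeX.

s_(k+1) = (k - 2)/((k + 3)*(k + 4)**2)
s_(k+1) − s_k = ((3 - k)*(k + 4)**2 + (k - 2)*(k + 2)*(k + 3))/((k + 2)*(k + 3)**2*(k + 4)**2)
(s_(k+1) − s_k) − t_k = 6*(k**2 - k - 14)/(k**6 + 17*k**5 + 117*k**4 + 415*k**3 + 794*k**2 + 768*k + 288)

Invalid: residual \frac{6 \left(k^{2} - k - 14\right)}{k^{6} + 17 k^{5} + 117 k^{4} + 415 k^{3} + 794 k^{2} + 768 k + 288} ≠ 0.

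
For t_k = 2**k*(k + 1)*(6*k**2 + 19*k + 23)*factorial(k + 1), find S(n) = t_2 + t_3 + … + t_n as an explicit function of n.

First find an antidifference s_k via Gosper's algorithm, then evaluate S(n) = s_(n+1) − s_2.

Compute t_(k+1)/t_k: get (k + 2)**2*(38*k + 12*(k + 1)**2 + 84)/((k + 1)*(6*k**2 + 19*k + 23)).
Factor: A=2*k + 4; B=1; C=k**3 + 25*k**2/6 + 7*k + 23/6.
Need (2*k + 4)·f(k+1) − (1)·f(k) = k**3 + 25*k**2/6 + 7*k + 23/6.
Degrees (1,0,3) ⇒ d ≤ 2.
A polynomial solution: f(k) = (3*k**2 + 2*k + 1)/6.
Certificate R = B(k−1)f/C = (3*k**2 + 2*k + 1)/((k + 1)*(6*k**2 + 19*k + 23)) gives s_k = 2**k*(3*k**2 + 2*k + 1)*factorial(k + 1).
Check: Δs_k = 2**k*(k + 1)*(6*k**2 + 19*k + 23)*factorial(k + 1). ✓
Telescope: S(n) = s_(n+1) − s_(2) = 2**(n + 1)*(3*n**2 + 8*n + 6)*factorial(n + 2) − (408) = 6*2**n*n**4*factorial(n) + 34*2**n*n**3*factorial(n) + 72*2**n*n**2*factorial(n) + 68*2**n*n*factorial(n) + 24*2**n*factorial(n) - 408.

S(n) = 6*2**n*n**4*factorial(n) + 34*2**n*n**3*factorial(n) + 72*2**n*n**2*factorial(n) + 68*2**n*n*factorial(n) + 24*2**n*factorial(n) - 408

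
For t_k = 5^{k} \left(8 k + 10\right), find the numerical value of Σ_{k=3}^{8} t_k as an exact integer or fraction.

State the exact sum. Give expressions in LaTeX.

Σ = 35155500

Step 1: r(k) = 5*(4*k + 9)/(4*k + 5).
Normal form (A,B,C) = (5, 1, k + 5/4).
Solve (5)·f(k+1) − (1)·f(k) = k + 5/4.
d = 1 from the (0,0,1) case.
Solve for f: f(k) = k/4 (degree 1 ≤ 1).
So s_k = (B(k−1)f/C)·t_k = (k/(4*k + 5))·t_k = 2*5**k*k.
Check: Δs_k = 5**k*(8*k + 10). ✓
Σ_(k=3)^(8) t_k = s_(9) − s_(3) = 35156250 − (750) = 35155500.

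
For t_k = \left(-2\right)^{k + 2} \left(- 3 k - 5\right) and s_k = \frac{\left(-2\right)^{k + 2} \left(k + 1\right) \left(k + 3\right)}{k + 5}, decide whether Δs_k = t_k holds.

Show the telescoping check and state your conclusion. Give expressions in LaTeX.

Invalid: residual \frac{8 \left(-2\right)^{k} \left(3 k^{2} + 21 k + 26\right)}{k^{2} + 11 k + 30} ≠ 0.

s_(k+1) = (-2)**(k + 3)*(k + 2)*(k + 4)/(k + 6)
s_(k+1) − s_k = (-2)**(k + 2)*(-3*k**3 - 32*k**2 - 103*k - 98)/(k**2 + 11*k + 30)
(s_(k+1) − s_k) − t_k = 8*(-2)**k*(3*k**2 + 21*k + 26)/(k**2 + 11*k + 30)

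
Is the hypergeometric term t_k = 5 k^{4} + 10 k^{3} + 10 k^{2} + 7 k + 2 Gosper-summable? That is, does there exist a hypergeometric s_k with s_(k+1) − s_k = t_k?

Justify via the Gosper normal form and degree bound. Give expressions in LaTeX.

The ratio is (5*k**4 + 30*k**3 + 70*k**2 + 77*k + 34)/(5*k**4 + 10*k**3 + 10*k**2 + 7*k + 2).
Normal form (A,B,C) = (1, 1, k**4 + 2*k**3 + 2*k**2 + 7*k/5 + 2/5).
f must satisfy (1)·f(k+1) − (1)·f(k) = k**4 + 2*k**3 + 2*k**2 + 7*k/5 + 2/5.
Bound: deg f ≤ 5.
Coefficient equations give f(k) = k**2*(k + 1)*(k**2 - k + 1)/5.
Certificate R = B(k−1)f/C = k**2*(k**2 - k + 1)/(5*k**3 + 5*k**2 + 5*k + 2) gives s_k = k**5 + k**2.
Check: Δs_k = -k**5 - k**2 + (k + 1)**5 + (k + 1)**2. ✓

Yes. s_k = k^{5} + k^{2}.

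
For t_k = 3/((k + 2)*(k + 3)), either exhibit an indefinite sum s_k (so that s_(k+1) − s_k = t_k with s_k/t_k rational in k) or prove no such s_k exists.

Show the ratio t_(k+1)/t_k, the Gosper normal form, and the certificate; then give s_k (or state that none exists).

s_k = 3*k/(2*(k + 2))

r(k) = (k + 2)/(k + 4) after simplifying.
A = k + 2, B = k + 4, C = 1.
Solve (k + 2)·f(k+1) − (k + 3)·f(k) = 1.
Degrees (1,1,0) ⇒ d ≤ 1.
Solve for f: f(k) = k/2 (degree 1 ≤ 1).
Get s_k = R·t_k = 3*k/(2*(k + 2)) with R(k) = B(k−1)f(k)/C(k) = k*(k + 3)/2.
Verify: 3/(k**2 + 5*k + 6) matches t_k.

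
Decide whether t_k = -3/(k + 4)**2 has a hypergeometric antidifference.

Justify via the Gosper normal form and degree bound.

No. Not Gosper-summable.

Ratio r(k) = (k + 4)**2/(k + 5)**2.
Factor: A=k**2 + 8*k + 16; B=k**2 + 10*k + 25; C=1.
f must satisfy (k**2 + 8*k + 16)·f(k+1) − (k**2 + 8*k + 16)·f(k) = 1.
From deg A=2, deg B=2, deg C=0: d=0.
f = c0 ⇒ A·f(k+1) − B(k−1)·f(k) − C = -1. The system {-1 = 0} is inconsistent; no antidifference.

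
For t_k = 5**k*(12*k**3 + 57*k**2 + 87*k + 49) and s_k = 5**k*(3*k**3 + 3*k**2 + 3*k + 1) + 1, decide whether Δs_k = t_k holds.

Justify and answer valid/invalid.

Valid — Δs_k = t_k.

s_(k+1) = 5**(k + 1)*(3*k + 3*(k + 1)**3 + 3*(k + 1)**2 + 4) + 1
s_(k+1) − s_k = 5**k*(12*k**3 + 57*k**2 + 87*k + 49)
(s_(k+1) − s_k) − t_k = 0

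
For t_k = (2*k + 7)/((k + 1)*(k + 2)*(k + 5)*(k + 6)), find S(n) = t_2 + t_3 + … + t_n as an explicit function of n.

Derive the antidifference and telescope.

Ratio r(k) = (k + 1)*(k + 5)*(2*k + 9)/((k + 3)*(k + 7)*(2*k + 7)).
Take A(k)=k + 1, B(k)=k + 7, C(k)=k**3 + 21*k**2/2 + 73*k/2 + 42.
Solve (k + 1)·f(k+1) − (k + 6)·f(k) = k**3 + 21*k**2/2 + 73*k/2 + 42.
Degrees (1,1,3) ⇒ d ≤ 5.
Solving with deg f ≤ 5: f(k) = k*(k + 2)*(k + 3)*(k + 4)*(k + 6)/10.
Certificate R = B(k−1)f/C = k*(k + 2)*(k + 6)**2/(5*(2*k + 7)) gives s_k = k*(k + 6)/(5*(k**2 + 6*k + 5)).
s_(k+1) − s_k = (2*k + 7)/(k**4 + 14*k**3 + 65*k**2 + 112*k + 60) = t_k.
Telescope: S(n) = s_(n+1) − s_(2) = (n**2 + 8*n + 7)/(5*(n**2 + 8*n + 12)) − (16/105) = (n**2 + 8*n - 9)/(21*(n**2 + 8*n + 12)).

S(n) = (n**2 + 8*n - 9)/(21*(n**2 + 8*n + 12))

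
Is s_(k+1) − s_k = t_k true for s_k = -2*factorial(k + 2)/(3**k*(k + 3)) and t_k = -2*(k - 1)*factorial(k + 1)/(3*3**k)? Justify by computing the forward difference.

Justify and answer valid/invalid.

Invalid: residual 2*(k**2 + 2*k - 6)*factorial(k + 1)/(3*3**k*(k + 3)*(k + 4)) ≠ 0.

s_(k+1) = -2*factorial(k + 3)/(3*3**k*(k + 4))
s_(k+1) − s_k = -2*(k**2 + 3*k - 3)*factorial(k + 2)/(3*3**k*(k + 3)*(k + 4))
(s_(k+1) − s_k) − t_k = 2*(k**2 + 2*k - 6)*factorial(k + 1)/(3*3**k*(k + 3)*(k + 4))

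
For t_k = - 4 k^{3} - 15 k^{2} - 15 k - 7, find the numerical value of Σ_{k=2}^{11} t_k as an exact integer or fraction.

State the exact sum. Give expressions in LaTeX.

r(k) = (4*k**3 + 27*k**2 + 57*k + 41)/(4*k**3 + 15*k**2 + 15*k + 7) after simplifying.
A = 1, B = 1, C = k**3 + 15*k**2/4 + 15*k/4 + 7/4.
Need (1)·f(k+1) − (1)·f(k) = k**3 + 15*k**2/4 + 15*k/4 + 7/4.
d = 4 from the (0,0,3) case.
A polynomial solution: f(k) = k*(k**3 + 3*k**2 + k + 2)/4.
Certificate R = B(k−1)f/C = k*(k**3 + 3*k**2 + k + 2)/(4*k**3 + 15*k**2 + 15*k + 7) gives s_k = k*(-k**3 - 3*k**2 - k - 2).
s_(k+1) − s_k = -4*k**3 - 15*k**2 - 15*k - 7 = t_k.
Sum = s_(12) − s_(2); s_(12) = -26088, s_(2) = -48 ⇒ -26040.

Σ = -26040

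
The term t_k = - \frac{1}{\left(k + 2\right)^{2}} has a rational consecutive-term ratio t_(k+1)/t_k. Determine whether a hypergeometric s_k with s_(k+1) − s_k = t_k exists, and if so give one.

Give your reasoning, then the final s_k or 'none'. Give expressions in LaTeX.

Ratio r(k) = (k + 2)**2/(k + 3)**2.
So A=k**2 + 4*k + 4 and B=k**2 + 6*k + 9, with C=1.
Solve (k**2 + 4*k + 4)·f(k+1) − (k**2 + 4*k + 4)·f(k) = 1.
Bound: deg f ≤ 0.
Write f(k) = c0. Then LHS − RHS = -1, requiring -1 = 0: contradictory. No certificate.

no hypergeometric antidifference exists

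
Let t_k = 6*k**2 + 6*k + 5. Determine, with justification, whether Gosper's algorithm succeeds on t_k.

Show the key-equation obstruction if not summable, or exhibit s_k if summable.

Ratio r(k) = (6*k**2 + 18*k + 17)/(6*k**2 + 6*k + 5).
Factor: A=1; B=1; C=k**2 + k + 5/6.
Solve (1)·f(k+1) − (1)·f(k) = k**2 + k + 5/6.
From deg A=0, deg B=0, deg C=2: d=3.
Coefficient equations give f(k) = k*(2*k**2 + 3)/6.
So s_k = (B(k−1)f/C)·t_k = (k*(2*k**2 + 3)/(6*k**2 + 6*k + 5))·t_k = k*(2*k**2 + 3).
Δs = 6*k**2 + 6*k + 5, as required.

Yes. s_k = k*(2*k**2 + 3).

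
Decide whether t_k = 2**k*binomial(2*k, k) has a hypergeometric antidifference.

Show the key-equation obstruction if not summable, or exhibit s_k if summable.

The ratio is 4*(2*k + 1)/(k + 1).
A = 8*k + 4, B = k + 1, C = 1.
Need (8*k + 4)·f(k+1) − (k)·f(k) = 1.
Bound: deg f ≤ -1.
deg f ≤ -1 is impossible — no certificate.

No; the degree bound rules out any f.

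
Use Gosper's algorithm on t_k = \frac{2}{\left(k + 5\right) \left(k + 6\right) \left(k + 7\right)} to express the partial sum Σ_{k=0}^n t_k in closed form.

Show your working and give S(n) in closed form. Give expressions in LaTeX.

S(n) = \frac{n^{2} + 13 n + 12}{30 \left(n^{2} + 13 n + 42\right)}

t_(k+1)/t_k = (k + 5)/(k + 8).
A = k + 5, B = k + 8, C = 1.
Set up (k + 5)·f(k+1) − (k + 7)·f(k) − (1) = 0.
From deg A=1, deg B=1, deg C=0: d=2.
Match coefficients ⇒ f(k) = k*(k + 11)/60.
Get s_k = R·t_k = k*(k + 11)/(30*(k + 5)*(k + 6)) with R(k) = B(k−1)f(k)/C(k) = k*(k + 7)*(k + 11)/60.
Verify: 2/(k**3 + 18*k**2 + 107*k + 210) matches t_k.
Evaluate: s_(n+1) = (n**2 + 13*n + 12)/(30*(n**2 + 13*n + 42)); subtract s_(0) = 0 ⇒ S(n) = (n**2 + 13*n + 12)/(30*(n**2 + 13*n + 42)).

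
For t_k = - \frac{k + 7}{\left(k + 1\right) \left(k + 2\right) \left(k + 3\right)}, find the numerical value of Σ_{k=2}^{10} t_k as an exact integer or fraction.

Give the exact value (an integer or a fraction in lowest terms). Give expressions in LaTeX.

Σ = -21/52

The ratio is (k + 1)*(k + 8)/((k + 4)*(k + 7)).
Gosper form: A/B · C(k+1)/C(k) with A=k + 1, B=k + 4, C=k + 7.
Solve (k + 1)·f(k+1) − (k + 3)·f(k) = k + 7.
Degrees (1,1,1) ⇒ d ≤ 2.
Coefficient equations give f(k) = k*(2*k + 5).
So s_k = (B(k−1)f/C)·t_k = (k*(k + 3)*(2*k + 5)/(k + 7))·t_k = k*(-2*k - 5)/((k + 1)*(k + 2)).
Verify: (-k - 7)/(k**3 + 6*k**2 + 11*k + 6) matches t_k.
Telescoping: Σ = s_(11) − s_(2) = -99/52 − (-3/2) = -21/52.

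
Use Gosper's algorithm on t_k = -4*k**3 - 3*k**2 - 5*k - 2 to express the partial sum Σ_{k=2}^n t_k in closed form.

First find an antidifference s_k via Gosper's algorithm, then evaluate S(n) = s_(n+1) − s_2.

r(k) = (4*k**3 + 15*k**2 + 23*k + 14)/(4*k**3 + 3*k**2 + 5*k + 2) after simplifying.
So A=1 and B=1, with C=k**3 + 3*k**2/4 + 5*k/4 + 1/2.
Set up (1)·f(k+1) − (1)·f(k) − (k**3 + 3*k**2/4 + 5*k/4 + 1/2) = 0.
From deg A=0, deg B=0, deg C=3: d=4.
Solving with deg f ≤ 4: f(k) = k**2*(k**2 - k + 2)/4.
Then R = B(k−1)f/C = k**2*(k**2 - k + 2)/(4*k**3 + 3*k**2 + 5*k + 2), so s_k = R(k)·t_k = k**2*(-k**2 + k - 2).
Δs = -4*k**3 - 3*k**2 - 5*k - 2, as required.
Telescope: S(n) = s_(n+1) − s_(2) = -n**4 - 3*n**3 - 5*n**2 - 5*n - 2 − (-16) = -n**4 - 3*n**3 - 5*n**2 - 5*n + 14.

S(n) = -n**4 - 3*n**3 - 5*n**2 - 5*n + 14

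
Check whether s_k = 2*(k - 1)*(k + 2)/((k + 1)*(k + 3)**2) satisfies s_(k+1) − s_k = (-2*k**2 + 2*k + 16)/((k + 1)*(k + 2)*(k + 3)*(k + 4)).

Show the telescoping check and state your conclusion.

Invalid: residual 2*(2*k**3 + 7*k**2 - 9*k - 32)/(k**6 + 17*k**5 + 117*k**4 + 415*k**3 + 794*k**2 + 768*k + 288) ≠ 0.

s_(k+1) = 2*k*(k + 3)/((k + 2)*(k + 4)**2)
s_(k+1) − s_k = 2*(k*(k + 1)*(k + 3)**3 + (1 - k)*(k + 2)**2*(k + 4)**2)/((k + 1)*(k + 2)*(k + 3)**2*(k + 4)**2)
(s_(k+1) − s_k) − t_k = 2*(2*k**3 + 7*k**2 - 9*k - 32)/(k**6 + 17*k**5 + 117*k**4 + 415*k**3 + 794*k**2 + 768*k + 288)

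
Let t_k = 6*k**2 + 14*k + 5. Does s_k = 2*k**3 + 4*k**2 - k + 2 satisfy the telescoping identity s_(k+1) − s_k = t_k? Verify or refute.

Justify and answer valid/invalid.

valid (s_(k+1) − s_k reduces to t_k)

s_(k+1) = 2*k**3 + 10*k**2 + 13*k + 7
s_(k+1) − s_k = 6*k**2 + 14*k + 5
(s_(k+1) − s_k) − t_k = 0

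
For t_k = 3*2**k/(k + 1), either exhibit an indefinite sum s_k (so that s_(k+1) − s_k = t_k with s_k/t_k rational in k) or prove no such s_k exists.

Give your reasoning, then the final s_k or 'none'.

no hypergeometric antidifference exists

The ratio is 2*(k + 1)/(k + 2).
Take A(k)=2*k + 2, B(k)=k + 2, C(k)=1.
Set up (2*k + 2)·f(k+1) − (k + 1)·f(k) − (1) = 0.
d = -1 from the (1,1,0) case.
Bound -1 < 0, so the key equation has no polynomial solution.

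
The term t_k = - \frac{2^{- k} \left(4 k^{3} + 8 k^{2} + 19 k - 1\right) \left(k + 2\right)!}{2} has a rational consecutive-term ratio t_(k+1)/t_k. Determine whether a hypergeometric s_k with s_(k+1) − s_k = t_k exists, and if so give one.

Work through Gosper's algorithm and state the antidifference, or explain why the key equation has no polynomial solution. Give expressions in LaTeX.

s_k = 2^{- k} \left(- 4 k^{2} + 4 k + 1\right) \left(k + 2\right)!

Step 1: r(k) = (4*k**4 + 32*k**3 + 107*k**2 + 171*k + 90)/(2*(4*k**3 + 8*k**2 + 19*k - 1)).
Gosper form: A/B · C(k+1)/C(k) with A=k/2 + 3/2, B=1, C=k**3 + 2*k**2 + 19*k/4 - 1/4.
Set up (k/2 + 3/2)·f(k+1) − (1)·f(k) − (k**3 + 2*k**2 + 19*k/4 - 1/4) = 0.
deg f ≤ 2 (via 1,0,3).
Solve for f: f(k) = (4*k**2 - 4*k - 1)/2 (degree 2 ≤ 2).
Certificate R = B(k−1)f/C = 2*(4*k**2 - 4*k - 1)/(4*k**3 + 8*k**2 + 19*k - 1) gives s_k = (-4*k**2 + 4*k + 1)*factorial(k + 2)/2**k.
Δs = -(4*k**3 + 8*k**2 + 19*k - 1)*factorial(k + 2)/(2*2**k), as required.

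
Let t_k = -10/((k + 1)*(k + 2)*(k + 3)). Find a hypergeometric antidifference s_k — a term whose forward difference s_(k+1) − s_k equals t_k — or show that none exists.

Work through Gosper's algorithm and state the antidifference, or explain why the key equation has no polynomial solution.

Compute t_(k+1)/t_k: get (k + 1)/(k + 4).
Normal form (A,B,C) = (k + 1, k + 4, 1).
Solve (k + 1)·f(k+1) − (k + 3)·f(k) = 1.
Bound: deg f ≤ 2.
Coefficient equations give f(k) = k*(k + 3)/4.
Get s_k = R·t_k = 5*k*(-k - 3)/(2*(k + 1)*(k + 2)) with R(k) = B(k−1)f(k)/C(k) = k*(k + 3)**2/4.
Verify: -10/(k**3 + 6*k**2 + 11*k + 6) matches t_k.

s_k = 5*k*(-k - 3)/(2*(k + 1)*(k + 2))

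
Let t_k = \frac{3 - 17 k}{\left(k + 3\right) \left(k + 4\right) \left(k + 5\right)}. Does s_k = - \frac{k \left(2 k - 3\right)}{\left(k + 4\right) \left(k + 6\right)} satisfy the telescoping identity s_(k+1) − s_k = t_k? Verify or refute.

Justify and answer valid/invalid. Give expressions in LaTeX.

Invalid: residual \frac{6 \left(- k^{3} + 5 k^{2} + 57 k - 9\right)}{k^{5} + 25 k^{4} + 245 k^{3} + 1175 k^{2} + 2754 k + 2520} ≠ 0.

s_(k+1) = -(k + 1)*(2*k - 1)/((k + 5)*(k + 7))
s_(k+1) − s_k = (-23*k**2 - 119*k + 24)/(k**4 + 22*k**3 + 179*k**2 + 638*k + 840)
(s_(k+1) − s_k) − t_k = 6*(-k**3 + 5*k**2 + 57*k - 9)/(k**5 + 25*k**4 + 245*k**3 + 1175*k**2 + 2754*k + 2520)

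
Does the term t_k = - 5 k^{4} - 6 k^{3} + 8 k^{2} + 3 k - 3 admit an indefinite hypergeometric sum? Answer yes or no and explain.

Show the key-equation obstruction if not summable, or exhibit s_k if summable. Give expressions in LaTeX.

The ratio is (5*k**4 + 26*k**3 + 40*k**2 + 19*k + 3)/(5*k**4 + 6*k**3 - 8*k**2 - 3*k + 3).
So A=1 and B=1, with C=k**4 + 6*k**3/5 - 8*k**2/5 - 3*k/5 + 3/5.
Need (1)·f(k+1) − (1)·f(k) = k**4 + 6*k**3/5 - 8*k**2/5 - 3*k/5 + 3/5.
Degrees (0,0,4) ⇒ d ≤ 5.
Match coefficients ⇒ f(k) = k*(k**4 - k**3 - 4*k**2 + 4*k + 3)/5.
Then R = B(k−1)f/C = k*(k**4 - k**3 - 4*k**2 + 4*k + 3)/(5*k**4 + 6*k**3 - 8*k**2 - 3*k + 3), so s_k = R(k)·t_k = k*(-k**4 + k**3 + 4*k**2 - 4*k - 3).
s_(k+1) − s_k = -5*k**4 - 6*k**3 + 8*k**2 + 3*k - 3 = t_k.

Yes. s_k = k \left(- k^{4} + k^{3} + 4 k^{2} - 4 k - 3\right).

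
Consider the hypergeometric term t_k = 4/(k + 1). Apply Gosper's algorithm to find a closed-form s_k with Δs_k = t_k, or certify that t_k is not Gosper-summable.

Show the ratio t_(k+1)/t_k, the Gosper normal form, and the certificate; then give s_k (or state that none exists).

t_(k+1)/t_k = (k + 1)/(k + 2).
Factor: A=k + 1; B=k + 2; C=1.
Solve (k + 1)·f(k+1) − (k + 1)·f(k) = 1.
Degrees (1,1,0) ⇒ d ≤ 0.
Write f(k) = c0. Then LHS − RHS = -1, requiring -1 = 0: contradictory. No certificate.

none (Gosper's algorithm certifies no s_k)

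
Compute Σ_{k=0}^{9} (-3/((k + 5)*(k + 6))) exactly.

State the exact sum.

Σ = -2/5

Step 1: r(k) = (k + 5)/(k + 7).
So A=k + 5 and B=k + 7, with C=1.
Set up (k + 5)·f(k+1) − (k + 6)·f(k) − (1) = 0.
From deg A=1, deg B=1, deg C=0: d=1.
Solve for f: f(k) = k/5 (degree 1 ≤ 1).
Then R = B(k−1)f/C = k*(k + 6)/5, so s_k = R(k)·t_k = -3*k/(5*k + 25).
Verify: -3/(k**2 + 11*k + 30) matches t_k.
Evaluate s at k=10 and k=0: -2/5 and 0; difference -2/5.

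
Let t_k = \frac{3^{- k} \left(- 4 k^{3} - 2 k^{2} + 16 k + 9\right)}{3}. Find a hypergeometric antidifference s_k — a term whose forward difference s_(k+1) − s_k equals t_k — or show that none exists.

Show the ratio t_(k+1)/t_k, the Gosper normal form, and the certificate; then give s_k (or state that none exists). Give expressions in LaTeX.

Step 1: r(k) = (4*k**3 + 14*k**2 - 19)/(3*(4*k**3 + 2*k**2 - 16*k - 9)).
Take A(k)=1/3, B(k)=1, C(k)=k**3 + k**2/2 - 4*k - 9/4.
f must satisfy (1/3)·f(k+1) − (1)·f(k) = k**3 + k**2/2 - 4*k - 9/4.
Degrees (0,0,3) ⇒ d ≤ 3.
Coefficient equations give f(k) = -3*(k + 2)*(2*k**2 - 1)/4.
Get s_k = R·t_k = (2*k**3 + 4*k**2 - k - 2)/3**k with R(k) = B(k−1)f(k)/C(k) = -3*(k + 2)*(2*k**2 - 1)/(4*k**3 + 2*k**2 - 16*k - 9).
s_(k+1) − s_k = (-4*k**3 - 2*k**2 + 16*k + 9)/(3*3**k) = t_k.

s_k = 3^{- k} \left(2 k^{3} + 4 k^{2} - k - 2\right)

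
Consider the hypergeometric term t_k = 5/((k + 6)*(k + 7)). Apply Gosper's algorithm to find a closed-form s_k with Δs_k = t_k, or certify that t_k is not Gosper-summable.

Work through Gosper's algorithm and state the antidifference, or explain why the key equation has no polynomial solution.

s_k = 5*k/(6*(k + 6))

The ratio is (k + 6)/(k + 8).
Normal form (A,B,C) = (k + 6, k + 8, 1).
Set up (k + 6)·f(k+1) − (k + 7)·f(k) − (1) = 0.
Degrees (1,1,0) ⇒ d ≤ 1.
Coefficient equations give f(k) = k/6.
Get s_k = R·t_k = 5*k/(6*(k + 6)) with R(k) = B(k−1)f(k)/C(k) = k*(k + 7)/6.
s_(k+1) − s_k = 5/(k**2 + 13*k + 42) = t_k.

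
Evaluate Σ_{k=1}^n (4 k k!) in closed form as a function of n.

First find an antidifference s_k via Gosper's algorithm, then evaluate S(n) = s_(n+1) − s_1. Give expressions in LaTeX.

Compute t_(k+1)/t_k: get (k + 1)**2/k.
Factor: A=k + 1; B=1; C=k.
f must satisfy (k + 1)·f(k+1) − (1)·f(k) = k.
d = 0 from the (1,0,1) case.
Solving with deg f ≤ 0: f(k) = 1.
R(k) = B(k−1)·f(k)/C(k) = 1/k; s_k = R·t_k = 4*factorial(k).
s_(k+1) − s_k = 4*k*factorial(k) = t_k.
Evaluate: s_(n+1) = 4*factorial(n + 1); subtract s_(1) = 4 ⇒ S(n) = 4*factorial(n + 1) - 4.

S(n) = 4 \left(n + 1\right)! - 4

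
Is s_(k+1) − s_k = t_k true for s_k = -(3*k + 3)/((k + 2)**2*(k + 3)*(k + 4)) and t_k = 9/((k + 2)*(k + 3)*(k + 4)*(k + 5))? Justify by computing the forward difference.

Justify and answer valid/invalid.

Invalid: residual 3*(-4*k - 11)/(k**6 + 19*k**5 + 147*k**4 + 593*k**3 + 1316*k**2 + 1524*k + 720) ≠ 0.

s_(k+1) = 3*(-k - 2)/((k + 3)**2*(k + 4)*(k + 5))
s_(k+1) − s_k = 3*(3*k**2 + 11*k + 7)/(k**6 + 19*k**5 + 147*k**4 + 593*k**3 + 1316*k**2 + 1524*k + 720)
(s_(k+1) − s_k) − t_k = 3*(-4*k - 11)/(k**6 + 19*k**5 + 147*k**4 + 593*k**3 + 1316*k**2 + 1524*k + 720)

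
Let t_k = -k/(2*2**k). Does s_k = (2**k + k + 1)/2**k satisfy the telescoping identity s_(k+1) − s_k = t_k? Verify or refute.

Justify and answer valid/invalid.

valid (s_(k+1) − s_k reduces to t_k)

s_(k+1) = (2*2**k + k + 2)/(2*2**k)
s_(k+1) − s_k = -k/(2*2**k)
(s_(k+1) − s_k) − t_k = 0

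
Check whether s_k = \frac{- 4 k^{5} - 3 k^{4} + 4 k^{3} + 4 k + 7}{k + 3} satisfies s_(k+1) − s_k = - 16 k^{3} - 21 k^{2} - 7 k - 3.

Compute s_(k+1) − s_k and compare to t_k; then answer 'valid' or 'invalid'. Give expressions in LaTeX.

Invalid: residual \frac{2 \left(12 k^{4} + 70 k^{3} + 73 k^{2} + 21 k + 16\right)}{k^{2} + 7 k + 12} ≠ 0.

s_(k+1) = (4*k - 4*(k + 1)**5 - 3*(k + 1)**4 + 4*(k + 1)**3 + 11)/(k + 4)
s_(k+1) − s_k = (-16*k**5 - 109*k**4 - 206*k**3 - 158*k**2 - 63*k - 4)/(k**2 + 7*k + 12)
(s_(k+1) − s_k) − t_k = 2*(12*k**4 + 70*k**3 + 73*k**2 + 21*k + 16)/(k**2 + 7*k + 12)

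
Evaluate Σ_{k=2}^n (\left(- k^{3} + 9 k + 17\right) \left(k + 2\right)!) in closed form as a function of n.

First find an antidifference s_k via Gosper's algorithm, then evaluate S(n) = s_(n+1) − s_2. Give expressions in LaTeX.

The ratio is (k + 3)*(9*k - (k + 1)**3 + 26)/(-k**3 + 9*k + 17).
Normal form (A,B,C) = (k + 3, 1, k**3 - 9*k - 17).
Need (k + 3)·f(k+1) − (1)·f(k) = k**3 - 9*k - 17.
Degrees (1,0,3) ⇒ d ≤ 2.
A polynomial solution: f(k) = k**2 - 4*k - 4.
R(k) = B(k−1)·f(k)/C(k) = (k**2 - 4*k - 4)/(k**3 - 9*k - 17); s_k = R·t_k = (-k**2 + 4*k + 4)*factorial(k + 2).
Verify: (-k**3 + 9*k + 17)*factorial(k + 2) matches t_k.
s_(n+1) = (-n**2 + 2*n + 7)*factorial(n + 3) and s_(2) = 192, so S(n) = -n**2*factorial(n + 3) + 2*n*factorial(n + 3) + 7*factorial(n + 3) - 192.

S(n) = - n^{2} \left(n + 3\right)! + 2 n \left(n + 3\right)! + 7 \left(n + 3\right)! - 192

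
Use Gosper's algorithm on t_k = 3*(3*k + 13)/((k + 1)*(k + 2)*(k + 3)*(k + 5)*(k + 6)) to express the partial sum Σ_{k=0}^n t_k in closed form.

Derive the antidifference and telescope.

S(n) = 3*(n**3 + 11*n**2 + 36*n + 26)/(10*(n**3 + 11*n**2 + 36*n + 36))

Step 1: r(k) = (k + 1)*(k + 5)*(3*k + 16)/((k + 4)*(k + 7)*(3*k + 13)).
So A=k + 1 and B=k + 7, with C=k**2 + 25*k/3 + 52/3.
Solve (k + 1)·f(k+1) − (k + 6)·f(k) = k**2 + 25*k/3 + 52/3.
Bound: deg f ≤ 5.
Match coefficients ⇒ f(k) = k*(k + 3)*(k + 4)*(k**2 + 8*k + 17)/30.
Get s_k = R·t_k = 3*k*(k**2 + 8*k + 17)/(10*(k**3 + 8*k**2 + 17*k + 10)) with R(k) = B(k−1)f(k)/C(k) = k*(k + 3)*(k + 6)*(k**2 + 8*k + 17)/(10*(3*k + 13)).
Δs = 3*(3*k + 13)/(k**5 + 17*k**4 + 107*k**3 + 307*k**2 + 396*k + 180), as required.
Telescope: S(n) = s_(n+1) − s_(0) = 3*(n**3 + 11*n**2 + 36*n + 26)/(10*(n**3 + 11*n**2 + 36*n + 36)) − (0) = 3*(n**3 + 11*n**2 + 36*n + 26)/(10*(n**3 + 11*n**2 + 36*n + 36)).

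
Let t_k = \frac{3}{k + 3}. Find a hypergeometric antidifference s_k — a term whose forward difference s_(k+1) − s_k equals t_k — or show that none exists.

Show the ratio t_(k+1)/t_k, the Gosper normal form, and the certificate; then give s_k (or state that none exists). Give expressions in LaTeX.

none (Gosper's algorithm certifies no s_k)

Compute t_(k+1)/t_k: get (k + 3)/(k + 4).
A = k + 3, B = k + 4, C = 1.
Set up (k + 3)·f(k+1) − (k + 3)·f(k) − (1) = 0.
Bound: deg f ≤ 0.
Put f(k) = c0: A·f(k+1) − B(k−1)·f(k) − C = -1; need -1 = 0 — inconsistent ⇒ no f, not summable.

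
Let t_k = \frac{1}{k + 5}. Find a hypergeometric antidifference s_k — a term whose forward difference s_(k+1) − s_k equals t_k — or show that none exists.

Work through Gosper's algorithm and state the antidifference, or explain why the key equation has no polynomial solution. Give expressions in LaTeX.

r(k) = (k + 5)/(k + 6) after simplifying.
A = k + 5, B = k + 6, C = 1.
Set up (k + 5)·f(k+1) − (k + 5)·f(k) − (1) = 0.
From deg A=1, deg B=1, deg C=0: d=0.
Write f(k) = c0. Then LHS − RHS = -1, requiring -1 = 0: contradictory. No certificate.

no hypergeometric antidifference exists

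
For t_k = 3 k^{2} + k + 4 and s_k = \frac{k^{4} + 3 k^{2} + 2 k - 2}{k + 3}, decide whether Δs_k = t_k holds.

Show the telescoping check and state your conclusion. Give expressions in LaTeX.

Invalid: residual \frac{2 \left(- 2 k^{3} - 11 k^{2} - 3 k - 14\right)}{k^{2} + 7 k + 12} ≠ 0.

s_(k+1) = (2*k + (k + 1)**4 + 3*(k + 1)**2)/(k + 4)
s_(k+1) − s_k = (3*k**4 + 18*k**3 + 25*k**2 + 34*k + 20)/(k**2 + 7*k + 12)
(s_(k+1) − s_k) − t_k = 2*(-2*k**3 - 11*k**2 - 3*k - 14)/(k**2 + 7*k + 12)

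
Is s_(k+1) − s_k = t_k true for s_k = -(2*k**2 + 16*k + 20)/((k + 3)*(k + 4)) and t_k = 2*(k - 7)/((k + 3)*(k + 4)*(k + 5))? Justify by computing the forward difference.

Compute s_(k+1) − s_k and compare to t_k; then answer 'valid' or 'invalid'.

s_(k+1) = 2*(-8*k - (k + 1)**2 - 18)/((k + 4)*(k + 5))
s_(k+1) − s_k = 2*(k - 7)/(k**3 + 12*k**2 + 47*k + 60)
(s_(k+1) − s_k) − t_k = 0

Valid — Δs_k = t_k.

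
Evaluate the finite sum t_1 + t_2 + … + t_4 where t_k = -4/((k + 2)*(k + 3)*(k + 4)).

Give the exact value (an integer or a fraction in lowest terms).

Step 1: r(k) = (k + 2)/(k + 5).
Take A(k)=k + 2, B(k)=k + 5, C(k)=1.
Key eq: (k + 2)·f(k+1) = (k + 4)·f(k) + (1).
deg f ≤ 2 (via 1,1,0).
Solve for f: f(k) = k*(k + 5)/12 (degree 2 ≤ 2).
Certificate R = B(k−1)f/C = k*(k + 4)*(k + 5)/12 gives s_k = k*(-k - 5)/(3*(k + 2)*(k + 3)).
s_(k+1) − s_k = -4/(k**3 + 9*k**2 + 26*k + 24) = t_k.
Evaluate s at k=5 and k=1: -25/84 and -1/6; difference -11/84.

Σ = -11/84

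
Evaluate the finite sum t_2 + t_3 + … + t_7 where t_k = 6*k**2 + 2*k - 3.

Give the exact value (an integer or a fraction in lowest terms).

t_(k+1)/t_k = (6*k**2 + 14*k + 5)/(6*k**2 + 2*k - 3).
So A=1 and B=1, with C=k**2 + k/3 - 1/2.
Need (1)·f(k+1) − (1)·f(k) = k**2 + k/3 - 1/2.
deg f ≤ 3 (via 0,0,2).
Solve for f: f(k) = k*(2*k**2 - 2*k - 3)/6 (degree 3 ≤ 3).
R(k) = B(k−1)·f(k)/C(k) = k*(2*k**2 - 2*k - 3)/(6*k**2 + 2*k - 3); s_k = R·t_k = k*(2*k**2 - 2*k - 3).
Check: Δs_k = 6*k**2 + 2*k - 3. ✓
Evaluate s at k=8 and k=2: 872 and 2; difference 870.

Σ = 870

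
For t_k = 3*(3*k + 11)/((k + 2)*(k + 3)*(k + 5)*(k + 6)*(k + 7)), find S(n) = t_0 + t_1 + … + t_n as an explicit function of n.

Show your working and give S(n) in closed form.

S(n) = (n**3 + 16*n**2 + 81*n + 66)/(20*(n**3 + 16*n**2 + 81*n + 126))

Compute t_(k+1)/t_k: get (k + 2)*(k + 5)*(3*k + 14)/((k + 4)*(k + 8)*(3*k + 11)).
Gosper form: A/B · C(k+1)/C(k) with A=k + 2, B=k + 8, C=k**2 + 23*k/3 + 44/3.
Solve (k + 2)·f(k+1) − (k + 7)·f(k) = k**2 + 23*k/3 + 44/3.
Degrees (1,1,2) ⇒ d ≤ 5.
Match coefficients ⇒ f(k) = k*(k + 3)*(k + 4)*(k**2 + 13*k + 52)/180.
Certificate R = B(k−1)f/C = k*(k + 3)*(k + 7)*(k**2 + 13*k + 52)/(60*(3*k + 11)) gives s_k = k*(k**2 + 13*k + 52)/(20*(k**3 + 13*k**2 + 52*k + 60)).
s_(k+1) − s_k = 3*(3*k + 11)/(k**5 + 23*k**4 + 203*k**3 + 853*k**2 + 1692*k + 1260) = t_k.
Evaluate: s_(n+1) = (n**3 + 16*n**2 + 81*n + 66)/(20*(n**3 + 16*n**2 + 81*n + 126)); subtract s_(0) = 0 ⇒ S(n) = (n**3 + 16*n**2 + 81*n + 66)/(20*(n**3 + 16*n**2 + 81*n + 126)).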